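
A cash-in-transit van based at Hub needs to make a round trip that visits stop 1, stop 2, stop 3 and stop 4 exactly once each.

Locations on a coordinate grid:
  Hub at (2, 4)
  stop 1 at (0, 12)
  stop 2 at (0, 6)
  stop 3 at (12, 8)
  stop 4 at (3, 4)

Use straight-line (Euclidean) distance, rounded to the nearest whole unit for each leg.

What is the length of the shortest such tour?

Shortest round trip = 33.

With 4 stops there are 4!/2 = 12 distinct round trips (a route and its reverse cost the same).
Hub - stop 1 - stop 2 - stop 3 - stop 4 - Hub: 8+6+12+10+1 = 37
Hub - stop 1 - stop 2 - stop 4 - stop 3 - Hub: 8+6+4+10+11 = 39
Hub - stop 1 - stop 3 - stop 2 - stop 4 - Hub: 8+13+12+4+1 = 38
Hub - stop 1 - stop 3 - stop 4 - stop 2 - Hub: 8+13+10+4+3 = 38
Hub - stop 1 - stop 4 - stop 2 - stop 3 - Hub: 8+9+4+12+11 = 44
Hub - stop 1 - stop 4 - stop 3 - stop 2 - Hub: 8+9+10+12+3 = 42
Hub - stop 2 - stop 1 - stop 3 - stop 4 - Hub: 3+6+13+10+1 = 33
Hub - stop 2 - stop 1 - stop 4 - stop 3 - Hub: 3+6+9+10+11 = 39
Hub - stop 2 - stop 3 - stop 1 - stop 4 - Hub: 3+12+13+9+1 = 38
Hub - stop 2 - stop 4 - stop 1 - stop 3 - Hub: 3+4+9+13+11 = 40
Hub - stop 3 - stop 1 - stop 2 - stop 4 - Hub: 11+13+6+4+1 = 35
Hub - stop 3 - stop 2 - stop 1 - stop 4 - Hub: 11+12+6+9+1 = 39
The minimum is 33.
One optimal route: Hub → stop 2 → stop 1 → stop 3 → stop 4 → Hub (or its reverse).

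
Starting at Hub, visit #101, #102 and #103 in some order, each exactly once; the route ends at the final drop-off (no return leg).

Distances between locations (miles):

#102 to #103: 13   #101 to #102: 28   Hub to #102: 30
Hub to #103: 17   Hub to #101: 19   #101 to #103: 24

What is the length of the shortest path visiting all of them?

Shortest open route: 56 miles.

There are 3! = 6 possible orderings.
Hub → #101 → #102 → #103: 19+28+13 = 60
Hub → #101 → #103 → #102: 19+24+13 = 56
Hub → #102 → #101 → #103: 30+28+24 = 82
Hub → #102 → #103 → #101: 30+13+24 = 67
Hub → #103 → #101 → #102: 17+24+28 = 69
Hub → #103 → #102 → #101: 17+13+28 = 58
The minimum is 56.
One shortest path: Hub → #101 → #103 → #102.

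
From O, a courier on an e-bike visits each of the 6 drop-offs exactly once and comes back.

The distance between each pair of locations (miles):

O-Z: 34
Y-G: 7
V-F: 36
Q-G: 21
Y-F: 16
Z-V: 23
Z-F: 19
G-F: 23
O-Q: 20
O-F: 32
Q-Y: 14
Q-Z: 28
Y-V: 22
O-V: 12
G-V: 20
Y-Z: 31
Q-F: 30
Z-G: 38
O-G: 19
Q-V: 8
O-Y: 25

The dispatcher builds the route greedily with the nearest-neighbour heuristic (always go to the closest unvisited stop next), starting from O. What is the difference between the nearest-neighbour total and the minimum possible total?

From O: V=12, G=19, Q=20, Y=25, F=32, Z=34 → choose V (12).
From V: Q=8, G=20, Y=22, Z=23, F=36 → choose Q (8).
From Q: Y=14, G=21, Z=28, F=30 → choose Y (14).
From Y: G=7, F=16, Z=31 → choose G (7).
From G: F=23, Z=38 → choose F (23).
From F: Z=19 → choose Z (19).
NN route O → V → Q → Y → G → F → Z → O costs 117.
Optimal: O → G → Y → F → Z → Q → V → O costs 109 (by enumerating all 360 distinct tours).
Excess = 117 − 109 = 8.

Excess over optimum: 8 miles.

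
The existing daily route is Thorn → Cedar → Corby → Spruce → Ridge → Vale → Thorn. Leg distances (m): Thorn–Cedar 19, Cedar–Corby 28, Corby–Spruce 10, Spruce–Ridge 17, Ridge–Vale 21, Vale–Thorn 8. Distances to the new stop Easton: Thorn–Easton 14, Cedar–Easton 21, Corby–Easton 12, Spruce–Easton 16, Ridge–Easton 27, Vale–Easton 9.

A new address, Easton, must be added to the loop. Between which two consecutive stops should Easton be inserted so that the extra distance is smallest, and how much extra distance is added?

+5 m — insert Easton between Cedar and Corby.

Insertion cost between consecutive stops i–j is d(i,Easton) + d(Easton,j) − d(i,j):
  between Thorn and Cedar: 14 + 21 − 19 = 16
  between Cedar and Corby: 21 + 12 − 28 = 5
  between Corby and Spruce: 12 + 16 − 10 = 18
  between Spruce and Ridge: 16 + 27 − 17 = 26
  between Ridge and Vale: 27 + 9 − 21 = 15
  between Vale and Thorn: 9 + 14 − 8 = 15
Cheapest insertion is between Cedar and Corby, adding 5.
New total = 103 + 5 = 108.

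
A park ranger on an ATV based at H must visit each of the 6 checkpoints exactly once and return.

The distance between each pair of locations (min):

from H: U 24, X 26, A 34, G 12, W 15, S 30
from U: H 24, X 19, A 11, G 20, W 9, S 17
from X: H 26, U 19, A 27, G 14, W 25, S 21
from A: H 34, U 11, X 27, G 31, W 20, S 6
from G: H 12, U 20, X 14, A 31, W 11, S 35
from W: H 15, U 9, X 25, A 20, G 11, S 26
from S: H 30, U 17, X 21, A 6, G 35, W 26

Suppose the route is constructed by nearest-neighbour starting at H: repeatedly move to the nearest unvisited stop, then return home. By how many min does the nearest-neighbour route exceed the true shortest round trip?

From H: G=12, W=15, U=24, X=26, S=30, A=34 → choose G (12).
From G: W=11, X=14, U=20, A=31, S=35 → choose W (11).
From W: U=9, A=20, X=25, S=26 → choose U (9).
From U: A=11, S=17, X=19 → choose A (11).
From A: S=6, X=27 → choose S (6).
From S: X=21 → choose X (21).
NN route H → G → W → U → A → S → X → H costs 96.
Optimal: H → G → X → S → A → U → W → H costs 88 (by enumerating all 360 distinct tours).
Excess = 96 − 88 = 8.

8 min longer than the optimal tour.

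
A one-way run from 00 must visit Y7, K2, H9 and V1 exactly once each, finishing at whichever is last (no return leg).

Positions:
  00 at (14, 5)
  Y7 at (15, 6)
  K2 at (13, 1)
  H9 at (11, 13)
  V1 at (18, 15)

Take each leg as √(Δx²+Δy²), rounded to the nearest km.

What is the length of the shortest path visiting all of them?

There are 4! = 24 possible orderings.
00 → Y7 → K2 → H9 → V1: 1+5+12+7 = 25
00 → Y7 → K2 → V1 → H9: 1+5+15+7 = 28
00 → Y7 → H9 → K2 → V1: 1+8+12+15 = 36
00 → Y7 → H9 → V1 → K2: 1+8+7+15 = 31
00 → Y7 → V1 → K2 → H9: 1+9+15+12 = 37
00 → Y7 → V1 → H9 → K2: 1+9+7+12 = 29
00 → K2 → Y7 → H9 → V1: 4+5+8+7 = 24
00 → K2 → Y7 → V1 → H9: 4+5+9+7 = 25
00 → K2 → H9 → Y7 → V1: 4+12+8+9 = 33
00 → K2 → H9 → V1 → Y7: 4+12+7+9 = 32
00 → K2 → V1 → Y7 → H9: 4+15+9+8 = 36
00 → K2 → V1 → H9 → Y7: 4+15+7+8 = 34
00 → H9 → Y7 → K2 → V1: 9+8+5+15 = 37
00 → H9 → Y7 → V1 → K2: 9+8+9+15 = 41
… (10 more)
The minimum is 24.
One shortest path: 00 → K2 → Y7 → H9 → V1.

Minimum one-way distance = 24 km.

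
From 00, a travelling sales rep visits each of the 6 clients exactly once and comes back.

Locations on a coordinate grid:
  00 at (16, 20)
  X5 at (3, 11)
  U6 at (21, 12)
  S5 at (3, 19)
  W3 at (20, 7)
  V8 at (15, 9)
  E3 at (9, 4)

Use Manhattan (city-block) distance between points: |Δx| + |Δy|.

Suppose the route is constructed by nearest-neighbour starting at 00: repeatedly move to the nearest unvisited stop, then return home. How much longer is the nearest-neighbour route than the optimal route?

24 longer than the optimal tour.

00: V8=12, U6=13, S5=14, W3=17, X5=22, E3=23 ⇒ V8
V8: W3=7, U6=9, E3=11, X5=14, S5=22 ⇒ W3
W3: U6=6, E3=14, X5=21, S5=29 ⇒ U6
U6: X5=19, E3=20, S5=25 ⇒ X5
X5: S5=8, E3=13 ⇒ S5
S5: E3=21 ⇒ E3
NN route 00 → V8 → W3 → U6 → X5 → S5 → E3 → 00 costs 96.
Optimal: 00 → U6 → W3 → V8 → E3 → X5 → S5 → 00 costs 72 (by enumerating all 360 distinct tours).
Excess = 96 − 72 = 24.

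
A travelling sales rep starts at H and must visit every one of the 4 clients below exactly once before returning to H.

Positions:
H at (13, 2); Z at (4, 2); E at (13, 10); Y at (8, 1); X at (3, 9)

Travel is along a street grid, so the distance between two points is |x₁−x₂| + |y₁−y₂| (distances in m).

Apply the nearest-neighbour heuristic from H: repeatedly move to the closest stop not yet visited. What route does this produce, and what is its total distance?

38 m along H → Y → Z → X → E → H.

From H: distances to unvisited — Y=6, E=8, Z=9, X=17. Nearest is Y (6).
From Y: distances to unvisited — Z=5, X=13, E=14. Nearest is Z (5).
From Z: distances to unvisited — X=8, E=17. Nearest is X (8).
From X: distances to unvisited — E=11. Nearest is E (11).
Return E→H: 8.
Total = 6 + 5 + 8 + 11 + 8 = 38.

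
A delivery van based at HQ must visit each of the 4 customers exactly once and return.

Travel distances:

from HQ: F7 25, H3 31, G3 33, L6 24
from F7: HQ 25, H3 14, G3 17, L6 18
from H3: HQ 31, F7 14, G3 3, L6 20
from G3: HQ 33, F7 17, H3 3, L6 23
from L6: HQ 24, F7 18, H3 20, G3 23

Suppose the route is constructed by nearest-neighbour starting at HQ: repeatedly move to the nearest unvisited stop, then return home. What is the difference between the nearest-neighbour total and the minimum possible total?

HQ: L6=24, F7=25, H3=31, G3=33 ⇒ L6
L6: F7=18, H3=20, G3=23 ⇒ F7
F7: H3=14, G3=17 ⇒ H3
H3: G3=3 ⇒ G3
NN route HQ → L6 → F7 → H3 → G3 → HQ costs 92.
Optimal: HQ → F7 → H3 → G3 → L6 → HQ costs 89 (by enumerating all 12 distinct tours).
Excess = 92 − 89 = 3.

3 longer than the optimal tour.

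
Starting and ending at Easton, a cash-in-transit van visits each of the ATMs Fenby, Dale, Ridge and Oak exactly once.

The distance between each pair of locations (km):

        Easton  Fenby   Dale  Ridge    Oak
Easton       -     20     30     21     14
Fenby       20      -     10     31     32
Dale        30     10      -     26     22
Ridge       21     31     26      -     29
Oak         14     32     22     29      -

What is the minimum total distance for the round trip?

Shortest round trip = 98 km.

With 4 stops there are 4!/2 = 12 distinct round trips (a route and its reverse cost the same).
Easton - Fenby - Dale - Ridge - Oak - Easton: 20+10+26+29+14 = 99
Easton - Fenby - Dale - Oak - Ridge - Easton: 20+10+22+29+21 = 102
Easton - Fenby - Ridge - Dale - Oak - Easton: 20+31+26+22+14 = 113
Easton - Fenby - Ridge - Oak - Dale - Easton: 20+31+29+22+30 = 132
Easton - Fenby - Oak - Dale - Ridge - Easton: 20+32+22+26+21 = 121
Easton - Fenby - Oak - Ridge - Dale - Easton: 20+32+29+26+30 = 137
Easton - Dale - Fenby - Ridge - Oak - Easton: 30+10+31+29+14 = 114
Easton - Dale - Fenby - Oak - Ridge - Easton: 30+10+32+29+21 = 122
Easton - Dale - Ridge - Fenby - Oak - Easton: 30+26+31+32+14 = 133
Easton - Dale - Oak - Fenby - Ridge - Easton: 30+22+32+31+21 = 136
Easton - Ridge - Fenby - Dale - Oak - Easton: 21+31+10+22+14 = 98
Easton - Ridge - Dale - Fenby - Oak - Easton: 21+26+10+32+14 = 103
The minimum is 98.
One optimal route: Easton → Ridge → Fenby → Dale → Oak → Easton (or its reverse).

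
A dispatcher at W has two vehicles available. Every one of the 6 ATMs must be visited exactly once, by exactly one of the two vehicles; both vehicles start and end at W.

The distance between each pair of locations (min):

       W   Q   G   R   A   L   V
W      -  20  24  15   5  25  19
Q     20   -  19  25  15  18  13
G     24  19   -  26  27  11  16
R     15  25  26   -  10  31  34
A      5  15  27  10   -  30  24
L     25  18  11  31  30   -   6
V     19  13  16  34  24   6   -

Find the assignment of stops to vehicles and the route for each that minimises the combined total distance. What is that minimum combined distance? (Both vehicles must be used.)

There are 2^5 − 1 = 31 ways to divide the 6 stops into two non-empty groups. For each, the best each vehicle can do is its own shortest tour through its group:
  {Q} + {G, R, A, L, V}: 40 + 77 = 117
  {G} + {Q, R, A, L, V}: 48 + 83 = 131
  {Q, G} + {R, A, L, V}: 63 + 71 = 134
  {R} + {Q, G, A, L, V}: 30 + 74 = 104
  {Q, R} + {G, A, L, V}: 60 + 68 = 128
  {G, R} + {Q, A, L, V}: 65 + 63 = 128
  … (31 splits in total)
  {A} + {Q, G, R, L, V}: 10 + 91 = 101  ← best
Best: vehicle 1 W → A → W = 10; vehicle 2 W → Q → V → L → G → R → W = 91; combined 101.

Minimum combined distance: 101 min.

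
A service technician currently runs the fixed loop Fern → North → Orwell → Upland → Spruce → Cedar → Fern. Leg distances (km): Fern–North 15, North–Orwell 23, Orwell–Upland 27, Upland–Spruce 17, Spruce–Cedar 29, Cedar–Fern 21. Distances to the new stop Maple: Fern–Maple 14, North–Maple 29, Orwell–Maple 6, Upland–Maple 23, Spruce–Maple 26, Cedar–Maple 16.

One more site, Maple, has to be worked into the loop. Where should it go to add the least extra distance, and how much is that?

Insertion cost between consecutive stops i–j is d(i,Maple) + d(Maple,j) − d(i,j):
  between Fern and North: 14 + 29 − 15 = 28
  between North and Orwell: 29 + 6 − 23 = 12
  between Orwell and Upland: 6 + 23 − 27 = 2
  between Upland and Spruce: 23 + 26 − 17 = 32
  between Spruce and Cedar: 26 + 16 − 29 = 13
  between Cedar and Fern: 16 + 14 − 21 = 9
Cheapest insertion is between Orwell and Upland, adding 2.
New total = 132 + 2 = 134.

Adding 2 km by placing Maple on the Orwell–Upland leg.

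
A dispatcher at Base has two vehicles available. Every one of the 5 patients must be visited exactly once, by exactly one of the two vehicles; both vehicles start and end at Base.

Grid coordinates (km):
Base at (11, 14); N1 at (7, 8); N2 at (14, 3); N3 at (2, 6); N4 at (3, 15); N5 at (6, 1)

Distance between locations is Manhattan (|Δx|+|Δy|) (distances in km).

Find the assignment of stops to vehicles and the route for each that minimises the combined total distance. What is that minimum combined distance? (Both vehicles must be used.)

68 km — the smallest possible combined total.

Try each way of splitting the stops between the two vehicles (each non-empty) and, for each split, find the best tour for each vehicle:
  {N1} + {N2, N3, N4, N5}: 20 + 52 = 72
  {N2} + {N1, N3, N4, N5}: 28 + 46 = 74
  {N1, N2} + {N3, N4, N5}: 36 + 46 = 82
  {N3} + {N1, N2, N4, N5}: 34 + 52 = 86
  {N1, N3} + {N2, N4, N5}: 34 + 50 = 84
  {N2, N3} + {N1, N4, N5}: 46 + 44 = 90
  … (15 splits in total)
  {N4} + {N1, N2, N3, N5}: 18 + 50 = 68  ← best
Best: vehicle 1 Base → N4 → Base = 18; vehicle 2 Base → N1 → N3 → N5 → N2 → Base = 50; combined 68.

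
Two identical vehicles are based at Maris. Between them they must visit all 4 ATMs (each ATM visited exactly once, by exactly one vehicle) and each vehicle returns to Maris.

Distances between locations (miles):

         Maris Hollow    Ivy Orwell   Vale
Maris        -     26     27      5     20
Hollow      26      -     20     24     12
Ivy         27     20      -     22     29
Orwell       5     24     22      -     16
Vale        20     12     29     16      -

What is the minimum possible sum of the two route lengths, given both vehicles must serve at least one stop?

Try each way of splitting the stops between the two vehicles (each non-empty) and, for each split, find the best tour for each vehicle:
  {Hollow} + {Ivy, Orwell, Vale}: 52 + 76 = 128
  {Ivy} + {Hollow, Orwell, Vale}: 54 + 59 = 113
  {Hollow, Ivy} + {Orwell, Vale}: 73 + 41 = 114
  {Orwell} + {Hollow, Ivy, Vale}: 10 + 79 = 89
  {Hollow, Orwell} + {Ivy, Vale}: 55 + 76 = 131
  {Ivy, Orwell} + {Hollow, Vale}: 54 + 58 = 112
  … (7 splits in total)
Best: vehicle 1 Maris → Orwell → Maris = 10; vehicle 2 Maris → Ivy → Hollow → Vale → Maris = 79; combined 89.

89 miles — the smallest possible combined total.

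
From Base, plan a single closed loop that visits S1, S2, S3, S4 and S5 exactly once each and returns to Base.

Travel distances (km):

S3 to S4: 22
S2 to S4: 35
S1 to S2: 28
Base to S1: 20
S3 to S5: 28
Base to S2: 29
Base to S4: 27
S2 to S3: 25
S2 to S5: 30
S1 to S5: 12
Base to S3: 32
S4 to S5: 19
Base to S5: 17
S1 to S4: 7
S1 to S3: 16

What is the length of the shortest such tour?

Minimum total distance: 112 km.

Base → S1 → S2 → S3 → S4 → S5 → Base: 20+28+25+22+19+17 = 131
Base → S1 → S2 → S3 → S5 → S4 → Base: 20+28+25+28+19+27 = 147
Base → S1 → S2 → S4 → S3 → S5 → Base: 20+28+35+22+28+17 = 150
Base → S1 → S2 → S4 → S5 → S3 → Base: 20+28+35+19+28+32 = 162
Base → S1 → S2 → S5 → S3 → S4 → Base: 20+28+30+28+22+27 = 155
Base → S1 → S2 → S5 → S4 → S3 → Base: 20+28+30+19+22+32 = 151
Base → S1 → S3 → S2 → S4 → S5 → Base: 20+16+25+35+19+17 = 132
Base → S1 → S3 → S2 → S5 → S4 → Base: 20+16+25+30+19+27 = 137
Base → S1 → S3 → S4 → S2 → S5 → Base: 20+16+22+35+30+17 = 140
Base → S1 → S3 → S4 → S5 → S2 → Base: 20+16+22+19+30+29 = 136
Base → S1 → S3 → S5 → S2 → S4 → Base: 20+16+28+30+35+27 = 156
Base → S1 → S3 → S5 → S4 → S2 → Base: 20+16+28+19+35+29 = 147
Base → S1 → S4 → S2 → S3 → S5 → Base: 20+7+35+25+28+17 = 132
Base → S1 → S4 → S2 → S5 → S3 → Base: 20+7+35+30+28+32 = 152
… (46 more)
Base → S2 → S3 → S4 → S1 → S5 → Base: 29+25+22+7+12+17 = 112  ← best
The minimum is 112.
One optimal route: Base → S2 → S3 → S4 → S1 → S5 → Base (or its reverse).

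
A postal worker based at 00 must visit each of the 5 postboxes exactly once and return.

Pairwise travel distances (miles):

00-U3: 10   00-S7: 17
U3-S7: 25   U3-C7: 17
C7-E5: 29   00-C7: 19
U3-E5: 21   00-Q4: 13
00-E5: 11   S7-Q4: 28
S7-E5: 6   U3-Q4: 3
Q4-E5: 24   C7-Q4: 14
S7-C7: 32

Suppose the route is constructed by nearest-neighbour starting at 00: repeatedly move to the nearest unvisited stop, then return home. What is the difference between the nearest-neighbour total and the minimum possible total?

Excess over optimum: 3 miles.

From 00: U3=10, E5=11, Q4=13, S7=17, C7=19 → choose U3 (10).
From U3: Q4=3, C7=17, E5=21, S7=25 → choose Q4 (3).
From Q4: C7=14, E5=24, S7=28 → choose C7 (14).
From C7: E5=29, S7=32 → choose E5 (29).
From E5: S7=6 → choose S7 (6).
NN route 00 → U3 → Q4 → C7 → E5 → S7 → 00 costs 79.
Optimal: 00 → U3 → Q4 → C7 → S7 → E5 → 00 costs 76 (by enumerating all 60 distinct tours).
Excess = 79 − 76 = 3.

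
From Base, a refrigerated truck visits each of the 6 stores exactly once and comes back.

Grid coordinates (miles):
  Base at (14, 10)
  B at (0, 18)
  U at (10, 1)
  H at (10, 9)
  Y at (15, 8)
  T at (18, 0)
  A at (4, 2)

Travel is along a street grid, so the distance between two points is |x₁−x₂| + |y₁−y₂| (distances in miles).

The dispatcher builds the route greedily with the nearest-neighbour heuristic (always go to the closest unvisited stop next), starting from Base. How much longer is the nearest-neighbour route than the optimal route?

Base: Y=3, H=5, U=13, T=14, A=18, B=22 ⇒ Y
Y: H=6, T=11, U=12, A=17, B=25 ⇒ H
H: U=8, A=13, T=17, B=19 ⇒ U
U: A=7, T=9, B=27 ⇒ A
A: T=16, B=20 ⇒ T
T: B=36 ⇒ B
NN route Base → Y → H → U → A → T → B → Base costs 98.
Optimal: Base → H → B → A → U → T → Y → Base costs 74 (by enumerating all 360 distinct tours).
Excess = 98 − 74 = 24.

The nearest-neighbour route is 24 miles longer than optimal.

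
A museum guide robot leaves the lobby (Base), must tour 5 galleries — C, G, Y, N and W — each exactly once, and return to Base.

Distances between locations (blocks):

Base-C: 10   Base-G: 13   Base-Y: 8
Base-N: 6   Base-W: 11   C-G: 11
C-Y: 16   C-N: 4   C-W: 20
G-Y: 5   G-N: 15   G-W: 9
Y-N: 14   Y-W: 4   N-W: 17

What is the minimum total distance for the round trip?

41 blocks — the shortest possible round trip.

There are 60 distinct closed tours to check (reversals are equivalent).
Base-C-G-Y-N-W-Base: 10+11+5+14+17+11 = 68
Base-C-G-Y-W-N-Base: 10+11+5+4+17+6 = 53
Base-C-G-N-Y-W-Base: 10+11+15+14+4+11 = 65
Base-C-G-N-W-Y-Base: 10+11+15+17+4+8 = 65
Base-C-G-W-Y-N-Base: 10+11+9+4+14+6 = 54
Base-C-G-W-N-Y-Base: 10+11+9+17+14+8 = 69
Base-C-Y-G-N-W-Base: 10+16+5+15+17+11 = 74
Base-C-Y-G-W-N-Base: 10+16+5+9+17+6 = 63
Base-C-Y-N-G-W-Base: 10+16+14+15+9+11 = 75
Base-C-Y-N-W-G-Base: 10+16+14+17+9+13 = 79
Base-C-Y-W-G-N-Base: 10+16+4+9+15+6 = 60
Base-C-Y-W-N-G-Base: 10+16+4+17+15+13 = 75
Base-C-N-G-Y-W-Base: 10+4+15+5+4+11 = 49
Base-C-N-G-W-Y-Base: 10+4+15+9+4+8 = 50
… (46 more)
Base-N-C-G-Y-W-Base: 6+4+11+5+4+11 = 41  ← best
The minimum is 41.
One optimal route: Base → N → C → G → Y → W → Base (or its reverse).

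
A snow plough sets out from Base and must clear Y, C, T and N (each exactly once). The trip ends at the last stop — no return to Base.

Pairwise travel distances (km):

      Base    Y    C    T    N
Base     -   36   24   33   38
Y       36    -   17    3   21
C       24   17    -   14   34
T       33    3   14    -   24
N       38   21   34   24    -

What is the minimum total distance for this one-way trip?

62 km — the minimum one-way total.

There are 4! = 24 possible orderings.
Base → Y → C → T → N: 36+17+14+24 = 91
Base → Y → C → N → T: 36+17+34+24 = 111
Base → Y → T → C → N: 36+3+14+34 = 87
Base → Y → T → N → C: 36+3+24+34 = 97
Base → Y → N → C → T: 36+21+34+14 = 105
Base → Y → N → T → C: 36+21+24+14 = 95
Base → C → Y → T → N: 24+17+3+24 = 68
Base → C → Y → N → T: 24+17+21+24 = 86
Base → C → T → Y → N: 24+14+3+21 = 62
Base → C → T → N → Y: 24+14+24+21 = 83
Base → C → N → Y → T: 24+34+21+3 = 82
Base → C → N → T → Y: 24+34+24+3 = 85
Base → T → Y → C → N: 33+3+17+34 = 87
Base → T → Y → N → C: 33+3+21+34 = 91
… (10 more)
The minimum is 62.
One shortest path: Base → C → T → Y → N.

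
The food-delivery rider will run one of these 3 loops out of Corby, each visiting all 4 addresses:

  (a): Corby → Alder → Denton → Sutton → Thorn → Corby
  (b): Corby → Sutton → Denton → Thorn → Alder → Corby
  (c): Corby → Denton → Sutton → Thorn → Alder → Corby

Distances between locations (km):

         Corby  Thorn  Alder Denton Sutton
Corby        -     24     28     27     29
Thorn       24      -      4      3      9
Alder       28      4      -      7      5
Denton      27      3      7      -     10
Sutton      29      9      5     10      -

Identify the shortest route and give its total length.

(a): 28 + 7 + 10 + 9 + 24 = 78
(b): 29 + 10 + 3 + 4 + 28 = 74
(c): 27 + 10 + 9 + 4 + 28 = 78

74 km — (b) is the shortest.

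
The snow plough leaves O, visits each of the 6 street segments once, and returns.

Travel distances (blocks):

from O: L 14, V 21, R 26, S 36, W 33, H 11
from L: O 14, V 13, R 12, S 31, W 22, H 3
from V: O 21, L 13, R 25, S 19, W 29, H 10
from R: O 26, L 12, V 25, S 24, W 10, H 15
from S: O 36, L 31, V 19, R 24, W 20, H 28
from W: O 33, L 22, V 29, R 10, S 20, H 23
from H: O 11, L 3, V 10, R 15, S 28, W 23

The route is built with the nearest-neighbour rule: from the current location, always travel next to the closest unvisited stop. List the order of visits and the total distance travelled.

Total distance 96 blocks via the nearest-neighbour route O → H → L → R → W → S → V → O.

From O: distances to unvisited — H=11, L=14, V=21, R=26, W=33, S=36. Nearest is H (11).
From H: distances to unvisited — L=3, V=10, R=15, W=23, S=28. Nearest is L (3).
From L: distances to unvisited — R=12, V=13, W=22, S=31. Nearest is R (12).
From R: distances to unvisited — W=10, S=24, V=25. Nearest is W (10).
From W: distances to unvisited — S=20, V=29. Nearest is S (20).
From S: distances to unvisited — V=19. Nearest is V (19).
Return V→O: 21.
Total = 11 + 3 + 12 + 10 + 20 + 19 + 21 = 96.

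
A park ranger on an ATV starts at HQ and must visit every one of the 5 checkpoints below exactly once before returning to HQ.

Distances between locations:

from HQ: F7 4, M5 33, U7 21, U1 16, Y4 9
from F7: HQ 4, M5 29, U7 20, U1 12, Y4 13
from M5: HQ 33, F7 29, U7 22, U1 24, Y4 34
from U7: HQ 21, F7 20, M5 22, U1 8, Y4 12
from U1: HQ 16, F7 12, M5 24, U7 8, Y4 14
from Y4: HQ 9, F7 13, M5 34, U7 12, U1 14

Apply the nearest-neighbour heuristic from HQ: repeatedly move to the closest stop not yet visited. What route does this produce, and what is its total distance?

At HQ the remaining stops are F7 4, Y4 9, U1 16, U7 21, M5 33; go to F7.
At F7 the remaining stops are U1 12, Y4 13, U7 20, M5 29; go to U1.
At U1 the remaining stops are U7 8, Y4 14, M5 24; go to U7.
At U7 the remaining stops are Y4 12, M5 22; go to Y4.
At Y4 the remaining stops are M5 34; go to M5.
Return M5→HQ: 33.
Total = 4 + 12 + 8 + 12 + 34 + 33 = 103.

Total distance 103 via the nearest-neighbour route HQ → F7 → U1 → U7 → Y4 → M5 → HQ.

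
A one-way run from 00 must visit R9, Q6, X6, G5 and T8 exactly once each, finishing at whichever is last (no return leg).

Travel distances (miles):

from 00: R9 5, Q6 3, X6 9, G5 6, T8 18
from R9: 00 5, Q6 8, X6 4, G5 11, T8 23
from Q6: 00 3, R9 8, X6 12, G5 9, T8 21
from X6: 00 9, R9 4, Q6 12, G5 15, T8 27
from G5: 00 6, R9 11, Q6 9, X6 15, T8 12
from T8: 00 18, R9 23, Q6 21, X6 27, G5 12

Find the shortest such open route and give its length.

There are 5! = 120 possible orderings.
00→R9→Q6→X6→G5→T8: 5+8+12+15+12 = 52
00→R9→Q6→X6→T8→G5: 5+8+12+27+12 = 64
00→R9→Q6→G5→X6→T8: 5+8+9+15+27 = 64
00→R9→Q6→G5→T8→X6: 5+8+9+12+27 = 61
00→R9→Q6→T8→X6→G5: 5+8+21+27+15 = 76
00→R9→Q6→T8→G5→X6: 5+8+21+12+15 = 61
00→R9→X6→Q6→G5→T8: 5+4+12+9+12 = 42
00→R9→X6→Q6→T8→G5: 5+4+12+21+12 = 54
00→R9→X6→G5→Q6→T8: 5+4+15+9+21 = 54
00→R9→X6→G5→T8→Q6: 5+4+15+12+21 = 57
00→R9→X6→T8→Q6→G5: 5+4+27+21+9 = 66
00→R9→X6→T8→G5→Q6: 5+4+27+12+9 = 57
00→R9→G5→Q6→X6→T8: 5+11+9+12+27 = 64
00→R9→G5→Q6→T8→X6: 5+11+9+21+27 = 73
… (106 more)
The minimum is 42.
One shortest path: 00 → R9 → X6 → Q6 → G5 → T8.

Shortest open route: 42 miles.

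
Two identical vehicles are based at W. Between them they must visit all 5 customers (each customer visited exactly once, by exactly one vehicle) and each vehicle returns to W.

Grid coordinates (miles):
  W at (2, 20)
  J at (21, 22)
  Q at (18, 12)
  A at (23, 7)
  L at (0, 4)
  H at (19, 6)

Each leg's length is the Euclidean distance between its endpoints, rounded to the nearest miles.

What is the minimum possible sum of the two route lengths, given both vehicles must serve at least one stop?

Try each way of splitting the stops between the two vehicles (each non-empty) and, for each split, find the best tour for each vehicle:
  {J} + {Q, A, L, H}: 38 + 64 = 102
  {Q} + {J, A, L, H}: 36 + 73 = 109
  {J, Q} + {A, L, H}: 47 + 64 = 111
  {A} + {J, Q, L, H}: 50 + 70 = 120
  {J, A} + {Q, L, H}: 59 + 59 = 118
  {Q, A} + {J, L, H}: 50 + 70 = 120
  … (15 splits in total)
  {L} + {J, Q, A, H}: 32 + 62 = 94  ← best
Best: vehicle 1 W → L → W = 32; vehicle 2 W → J → Q → A → H → W = 62; combined 94.

Minimum combined distance: 94 miles.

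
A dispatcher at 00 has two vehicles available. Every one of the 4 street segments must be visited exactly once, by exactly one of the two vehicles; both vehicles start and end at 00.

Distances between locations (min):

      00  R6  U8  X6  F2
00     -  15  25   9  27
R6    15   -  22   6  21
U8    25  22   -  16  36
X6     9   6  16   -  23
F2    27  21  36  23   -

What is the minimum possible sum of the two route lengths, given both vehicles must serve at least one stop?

113 min — the smallest possible combined total.

There are 2^3 − 1 = 7 ways to divide the 4 stops into two non-empty groups. For each, the best each vehicle can do is its own shortest tour through its group:
  {R6} + {U8, X6, F2}: 30 + 88 = 118
  {U8} + {R6, X6, F2}: 50 + 63 = 113
  {R6, U8} + {X6, F2}: 62 + 59 = 121
  {X6} + {R6, U8, F2}: 18 + 95 = 113
  {R6, X6} + {U8, F2}: 30 + 88 = 118
  {U8, X6} + {R6, F2}: 50 + 63 = 113
  … (7 splits in total)
Best: vehicle 1 00 → U8 → 00 = 50; vehicle 2 00 → X6 → R6 → F2 → 00 = 63; combined 113.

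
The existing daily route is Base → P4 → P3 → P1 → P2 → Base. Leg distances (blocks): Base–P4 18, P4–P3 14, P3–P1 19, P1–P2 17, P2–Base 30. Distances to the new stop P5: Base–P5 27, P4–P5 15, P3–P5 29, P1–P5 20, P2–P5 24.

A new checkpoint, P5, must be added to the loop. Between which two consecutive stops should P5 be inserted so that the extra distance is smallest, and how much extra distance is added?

Adding 21 blocks by placing P5 on the P2–Base leg.

Insertion cost between consecutive stops i–j is d(i,P5) + d(P5,j) − d(i,j):
  between Base and P4: 27 + 15 − 18 = 24
  between P4 and P3: 15 + 29 − 14 = 30
  between P3 and P1: 29 + 20 − 19 = 30
  between P1 and P2: 20 + 24 − 17 = 27
  between P2 and Base: 24 + 27 − 30 = 21
Cheapest insertion is between P2 and Base, adding 21.
New total = 98 + 21 = 119.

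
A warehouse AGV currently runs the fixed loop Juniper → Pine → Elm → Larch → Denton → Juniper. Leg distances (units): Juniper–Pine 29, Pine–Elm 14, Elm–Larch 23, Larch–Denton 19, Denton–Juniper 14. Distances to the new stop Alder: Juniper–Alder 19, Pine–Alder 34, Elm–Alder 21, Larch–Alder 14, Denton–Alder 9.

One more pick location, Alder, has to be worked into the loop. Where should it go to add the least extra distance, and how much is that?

Insertion cost between consecutive stops i–j is d(i,Alder) + d(Alder,j) − d(i,j):
  between Juniper and Pine: 19 + 34 − 29 = 24
  between Pine and Elm: 34 + 21 − 14 = 41
  between Elm and Larch: 21 + 14 − 23 = 12
  between Larch and Denton: 14 + 9 − 19 = 4
  between Denton and Juniper: 9 + 19 − 14 = 14
Cheapest insertion is between Larch and Denton, adding 4.
New total = 99 + 4 = 103.

+4 — insert Alder between Larch and Denton.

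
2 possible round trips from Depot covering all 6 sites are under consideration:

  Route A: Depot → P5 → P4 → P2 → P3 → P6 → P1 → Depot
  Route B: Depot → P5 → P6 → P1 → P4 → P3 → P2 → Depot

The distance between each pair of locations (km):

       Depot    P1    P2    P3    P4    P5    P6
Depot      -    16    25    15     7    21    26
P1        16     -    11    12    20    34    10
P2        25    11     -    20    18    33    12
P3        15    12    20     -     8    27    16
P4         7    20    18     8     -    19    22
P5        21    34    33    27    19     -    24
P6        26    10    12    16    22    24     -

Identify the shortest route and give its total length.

Route A: 21 + 19 + 18 + 20 + 16 + 10 + 16 = 120
Route B: 21 + 24 + 10 + 20 + 8 + 20 + 25 = 128

Shortest is Route A, total 120 km.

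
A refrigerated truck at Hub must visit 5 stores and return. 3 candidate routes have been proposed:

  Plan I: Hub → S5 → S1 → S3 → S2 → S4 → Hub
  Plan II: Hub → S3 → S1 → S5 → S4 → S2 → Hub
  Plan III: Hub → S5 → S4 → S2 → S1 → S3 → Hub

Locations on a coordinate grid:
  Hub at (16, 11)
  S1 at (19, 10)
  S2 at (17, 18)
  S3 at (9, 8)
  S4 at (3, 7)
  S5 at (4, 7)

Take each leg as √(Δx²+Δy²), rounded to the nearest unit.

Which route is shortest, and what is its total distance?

Plan I: 13 + 15 + 10 + 13 + 18 + 14 = 83
Plan II: 8 + 10 + 15 + 1 + 18 + 7 = 59
Plan III: 13 + 1 + 18 + 8 + 10 + 8 = 58

58 — Plan III is the shortest.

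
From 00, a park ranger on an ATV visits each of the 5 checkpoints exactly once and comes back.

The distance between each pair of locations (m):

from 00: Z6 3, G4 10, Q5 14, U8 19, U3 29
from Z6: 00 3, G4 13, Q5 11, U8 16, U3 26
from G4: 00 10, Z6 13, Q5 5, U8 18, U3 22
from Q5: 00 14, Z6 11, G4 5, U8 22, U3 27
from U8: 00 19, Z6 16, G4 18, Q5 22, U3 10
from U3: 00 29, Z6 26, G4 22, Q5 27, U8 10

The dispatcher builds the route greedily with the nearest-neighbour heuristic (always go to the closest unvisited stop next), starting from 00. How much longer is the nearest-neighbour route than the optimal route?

From 00: Z6=3, G4=10, Q5=14, U8=19, U3=29 → choose Z6 (3).
From Z6: Q5=11, G4=13, U8=16, U3=26 → choose Q5 (11).
From Q5: G4=5, U8=22, U3=27 → choose G4 (5).
From G4: U8=18, U3=22 → choose U8 (18).
From U8: U3=10 → choose U3 (10).
NN route 00 → Z6 → Q5 → G4 → U8 → U3 → 00 costs 76.
Optimal: 00 → Z6 → Q5 → G4 → U3 → U8 → 00 costs 70 (by enumerating all 60 distinct tours).
Excess = 76 − 70 = 6.

6 m longer than the optimal tour.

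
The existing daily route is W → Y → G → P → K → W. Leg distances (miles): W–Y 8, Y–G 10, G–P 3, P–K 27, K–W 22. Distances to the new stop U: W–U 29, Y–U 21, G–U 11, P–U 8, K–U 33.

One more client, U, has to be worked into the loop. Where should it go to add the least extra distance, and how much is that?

+14 miles — insert U between P and K.

Insertion cost between consecutive stops i–j is d(i,U) + d(U,j) − d(i,j):
  between W and Y: 29 + 21 − 8 = 42
  between Y and G: 21 + 11 − 10 = 22
  between G and P: 11 + 8 − 3 = 16
  between P and K: 8 + 33 − 27 = 14
  between K and W: 33 + 29 − 22 = 40
Cheapest insertion is between P and K, adding 14.
New total = 70 + 14 = 84.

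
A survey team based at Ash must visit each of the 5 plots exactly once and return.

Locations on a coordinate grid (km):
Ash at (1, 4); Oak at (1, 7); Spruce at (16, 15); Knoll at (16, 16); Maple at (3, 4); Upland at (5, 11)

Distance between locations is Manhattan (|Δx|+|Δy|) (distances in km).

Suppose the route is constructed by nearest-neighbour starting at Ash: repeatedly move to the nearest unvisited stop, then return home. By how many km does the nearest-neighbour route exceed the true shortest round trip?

Ash: Maple=2, Oak=3, Upland=11, Spruce=26, Knoll=27 ⇒ Maple
Maple: Oak=5, Upland=9, Spruce=24, Knoll=25 ⇒ Oak
Oak: Upland=8, Spruce=23, Knoll=24 ⇒ Upland
Upland: Spruce=15, Knoll=16 ⇒ Spruce
Spruce: Knoll=1 ⇒ Knoll
NN route Ash → Maple → Oak → Upland → Spruce → Knoll → Ash costs 58.
Optimal: Ash → Oak → Spruce → Knoll → Upland → Maple → Ash costs 54 (by enumerating all 60 distinct tours).
Excess = 58 − 54 = 4.

Excess over optimum: 4 km.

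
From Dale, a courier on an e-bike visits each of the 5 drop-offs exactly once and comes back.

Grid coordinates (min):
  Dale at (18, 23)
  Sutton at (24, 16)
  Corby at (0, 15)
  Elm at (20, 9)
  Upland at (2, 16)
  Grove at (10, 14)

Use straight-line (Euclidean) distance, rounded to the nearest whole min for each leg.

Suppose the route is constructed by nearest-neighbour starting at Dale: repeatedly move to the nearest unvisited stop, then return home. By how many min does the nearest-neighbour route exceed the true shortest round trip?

Dale: Sutton=9, Grove=12, Elm=14, Upland=17, Corby=20 ⇒ Sutton
Sutton: Elm=8, Grove=14, Upland=22, Corby=24 ⇒ Elm
Elm: Grove=11, Upland=19, Corby=21 ⇒ Grove
Grove: Upland=8, Corby=10 ⇒ Upland
Upland: Corby=2 ⇒ Corby
NN route Dale → Sutton → Elm → Grove → Upland → Corby → Dale costs 58.
Optimal: Dale → Sutton → Elm → Grove → Corby → Upland → Dale costs 57 (by enumerating all 60 distinct tours).
Excess = 58 − 57 = 1.

1 min longer than the optimal tour.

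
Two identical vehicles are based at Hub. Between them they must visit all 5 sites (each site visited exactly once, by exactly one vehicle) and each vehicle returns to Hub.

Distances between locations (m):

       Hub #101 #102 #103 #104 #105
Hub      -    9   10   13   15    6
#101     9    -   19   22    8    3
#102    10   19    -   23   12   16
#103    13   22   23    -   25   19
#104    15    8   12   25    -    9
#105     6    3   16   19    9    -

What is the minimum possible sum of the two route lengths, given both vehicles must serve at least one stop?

Try each way of splitting the stops between the two vehicles (each non-empty) and, for each split, find the best tour for each vehicle:
  {#101} + {#102, #103, #104, #105}: 18 + 63 = 81
  {#102} + {#101, #103, #104, #105}: 20 + 55 = 75
  {#101, #102} + {#103, #104, #105}: 38 + 53 = 91
  {#103} + {#101, #102, #104, #105}: 26 + 39 = 65
  {#101, #103} + {#102, #104, #105}: 44 + 37 = 81
  {#102, #103} + {#101, #104, #105}: 46 + 32 = 78
  … (15 splits in total)
Best: vehicle 1 Hub → #103 → Hub = 26; vehicle 2 Hub → #102 → #104 → #101 → #105 → Hub = 39; combined 65.

Minimum combined distance: 65 m.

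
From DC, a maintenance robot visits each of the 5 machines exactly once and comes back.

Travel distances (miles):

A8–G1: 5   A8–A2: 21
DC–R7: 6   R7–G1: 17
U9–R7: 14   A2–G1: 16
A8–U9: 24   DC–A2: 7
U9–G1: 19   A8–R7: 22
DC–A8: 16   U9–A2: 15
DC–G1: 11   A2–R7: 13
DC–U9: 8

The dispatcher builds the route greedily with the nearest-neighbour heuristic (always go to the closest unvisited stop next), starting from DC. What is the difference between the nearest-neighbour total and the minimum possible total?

Excess over optimum: 2 miles.

DC: R7=6, A2=7, U9=8, G1=11, A8=16 ⇒ R7
R7: A2=13, U9=14, G1=17, A8=22 ⇒ A2
A2: U9=15, G1=16, A8=21 ⇒ U9
U9: G1=19, A8=24 ⇒ G1
G1: A8=5 ⇒ A8
NN route DC → R7 → A2 → U9 → G1 → A8 → DC costs 74.
Optimal: DC → A8 → G1 → A2 → U9 → R7 → DC costs 72 (by enumerating all 60 distinct tours).
Excess = 74 − 72 = 2.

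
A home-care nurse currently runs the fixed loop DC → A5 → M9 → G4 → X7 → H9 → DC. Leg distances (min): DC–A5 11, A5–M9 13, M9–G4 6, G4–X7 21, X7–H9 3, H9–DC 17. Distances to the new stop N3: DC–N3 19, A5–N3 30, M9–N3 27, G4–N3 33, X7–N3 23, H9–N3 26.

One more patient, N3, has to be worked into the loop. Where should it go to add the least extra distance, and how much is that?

Insertion cost between consecutive stops i–j is d(i,N3) + d(N3,j) − d(i,j):
  between DC and A5: 19 + 30 − 11 = 38
  between A5 and M9: 30 + 27 − 13 = 44
  between M9 and G4: 27 + 33 − 6 = 54
  between G4 and X7: 33 + 23 − 21 = 35
  between X7 and H9: 23 + 26 − 3 = 46
  between H9 and DC: 26 + 19 − 17 = 28
Cheapest insertion is between H9 and DC, adding 28.
New total = 71 + 28 = 99.

+28 min — insert N3 between H9 and DC.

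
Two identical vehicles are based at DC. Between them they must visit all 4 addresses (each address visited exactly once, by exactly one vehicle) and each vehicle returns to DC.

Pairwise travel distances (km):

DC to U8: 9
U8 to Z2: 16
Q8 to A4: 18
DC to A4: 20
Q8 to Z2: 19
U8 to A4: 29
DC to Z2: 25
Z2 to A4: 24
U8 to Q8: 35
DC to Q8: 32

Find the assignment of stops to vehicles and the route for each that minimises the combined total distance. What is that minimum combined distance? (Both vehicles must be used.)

Minimum combined distance: 100 km.

Check every non-empty split of the stops between the two vehicles; for each half take its own optimal tour:
  {U8} + {Q8, Z2, A4}: 18 + 82 = 100
  {Q8} + {U8, Z2, A4}: 64 + 69 = 133
  {U8, Q8} + {Z2, A4}: 76 + 69 = 145
  {Z2} + {U8, Q8, A4}: 50 + 82 = 132
  {U8, Z2} + {Q8, A4}: 50 + 70 = 120
  {Q8, Z2} + {U8, A4}: 76 + 58 = 134
  … (7 splits in total)
Best: vehicle 1 DC → U8 → DC = 18; vehicle 2 DC → Z2 → Q8 → A4 → DC = 82; combined 100.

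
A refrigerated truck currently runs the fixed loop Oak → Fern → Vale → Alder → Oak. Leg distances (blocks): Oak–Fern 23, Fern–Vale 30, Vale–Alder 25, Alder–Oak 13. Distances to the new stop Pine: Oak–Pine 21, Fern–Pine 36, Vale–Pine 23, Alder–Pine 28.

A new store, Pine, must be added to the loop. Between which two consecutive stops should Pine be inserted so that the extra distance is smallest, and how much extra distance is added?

Minimum extra distance: 26 blocks, inserting Pine between Vale and Alder.

Insertion cost between consecutive stops i–j is d(i,Pine) + d(Pine,j) − d(i,j):
  between Oak and Fern: 21 + 36 − 23 = 34
  between Fern and Vale: 36 + 23 − 30 = 29
  between Vale and Alder: 23 + 28 − 25 = 26
  between Alder and Oak: 28 + 21 − 13 = 36
Cheapest insertion is between Vale and Alder, adding 26.
New total = 91 + 26 = 117.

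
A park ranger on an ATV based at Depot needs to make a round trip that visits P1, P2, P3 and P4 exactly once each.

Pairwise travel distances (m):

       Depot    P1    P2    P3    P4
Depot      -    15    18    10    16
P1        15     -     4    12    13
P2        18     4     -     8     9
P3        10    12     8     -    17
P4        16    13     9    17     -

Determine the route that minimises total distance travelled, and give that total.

Shortest round trip = 51 m.

There are 12 distinct closed tours to check (reversals are equivalent).
Depot→P1→P2→P3→P4→Depot: 15+4+8+17+16 = 60
Depot→P1→P2→P4→P3→Depot: 15+4+9+17+10 = 55
Depot→P1→P3→P2→P4→Depot: 15+12+8+9+16 = 60
Depot→P1→P3→P4→P2→Depot: 15+12+17+9+18 = 71
Depot→P1→P4→P2→P3→Depot: 15+13+9+8+10 = 55
Depot→P1→P4→P3→P2→Depot: 15+13+17+8+18 = 71
Depot→P2→P1→P3→P4→Depot: 18+4+12+17+16 = 67
Depot→P2→P1→P4→P3→Depot: 18+4+13+17+10 = 62
Depot→P2→P3→P1→P4→Depot: 18+8+12+13+16 = 67
Depot→P2→P4→P1→P3→Depot: 18+9+13+12+10 = 62
Depot→P3→P1→P2→P4→Depot: 10+12+4+9+16 = 51
Depot→P3→P2→P1→P4→Depot: 10+8+4+13+16 = 51
The minimum is 51.
One optimal route: Depot → P3 → P1 → P2 → P4 → Depot (or its reverse).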